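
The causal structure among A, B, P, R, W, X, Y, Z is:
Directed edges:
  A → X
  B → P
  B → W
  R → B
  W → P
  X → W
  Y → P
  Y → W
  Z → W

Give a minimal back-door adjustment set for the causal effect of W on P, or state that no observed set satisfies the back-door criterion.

desc(W)\{W}={P}; candidates ⊆ {A,B,R,X,Y,Z}.
size 0: {}; under {} W still reaches {A,B,P,R,X,Y,Z} ∋ P.
size 1: {A}, {B}, {R} …(+3); under {A} W still reaches {B,P,R,X,Y,Z} ∋ P.
{B,Y}: W⊥P given {B,Y} in G with W→· removed — back-door holds.

W→P: minimal back-door set {B, Y}.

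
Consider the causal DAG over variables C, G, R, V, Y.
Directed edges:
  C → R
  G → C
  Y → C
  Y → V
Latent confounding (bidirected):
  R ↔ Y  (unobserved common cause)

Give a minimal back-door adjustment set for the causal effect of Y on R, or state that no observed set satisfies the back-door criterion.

Y→R: no observed back-door set.

desc(Y)\{Y}={C,R,V}; candidates ⊆ {G}.
Y↔R: latent back-door arc(s) into Y.
size 0: {}; under {} Y still reaches {R} ∋ R.
size 1: {G}; under {G} Y still reaches {R} ∋ R.
Y↔R cannot be blocked by any observed set — no back-door set.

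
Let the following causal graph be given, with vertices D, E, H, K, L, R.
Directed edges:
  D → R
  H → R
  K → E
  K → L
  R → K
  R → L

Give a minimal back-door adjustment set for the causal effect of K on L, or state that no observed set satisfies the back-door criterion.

desc(K)\{K}={E,L}; candidates ⊆ {D,H,R}.
size 0: {}; under {} K still reaches {D,H,L,R} ∋ L.
{R}: K⊥L given {R} in G with K→· removed — back-door holds.

K→L: minimal back-door set {R}.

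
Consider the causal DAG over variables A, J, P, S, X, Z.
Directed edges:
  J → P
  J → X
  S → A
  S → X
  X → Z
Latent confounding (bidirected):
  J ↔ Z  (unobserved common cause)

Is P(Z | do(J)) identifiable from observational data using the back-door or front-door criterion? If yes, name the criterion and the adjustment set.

desc(J)\{J}={P,X,Z}; candidates ⊆ {A,S}.
J↔Z: latent back-door arc(s) into J.
size 0: {}; under {} J still reaches {Z} ∋ Z.
size 1: {A}, {S}; under {A} J still reaches {Z} ∋ Z.
size 2: {A,S}; under {A,S} J still reaches {Z} ∋ Z.
J↔Z cannot be blocked by any observed set — no back-door set.
{X}: (i) intercepts every directed J→Z path; (ii) no back-door J→{X}; (iii) {J} blocks every back-door {X}→Z. Front-door holds.
P(Z|do(J)) = Σ_{X} P(X|J) Σ_{J'} P(Z|X,J')P(J').

P(Z|do(J)): frontdoor, adjust for {X}.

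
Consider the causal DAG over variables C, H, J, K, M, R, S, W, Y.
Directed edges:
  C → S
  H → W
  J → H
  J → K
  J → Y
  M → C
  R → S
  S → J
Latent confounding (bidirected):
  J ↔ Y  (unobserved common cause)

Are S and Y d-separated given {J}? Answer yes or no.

No — S and Y are d-connected given {J}.

Bayes-Ball from S | {J} reaches {C,M,R,Y}.
Y ∈ reach(S|{J}) ⇒ S ⊥̸ Y | {J}.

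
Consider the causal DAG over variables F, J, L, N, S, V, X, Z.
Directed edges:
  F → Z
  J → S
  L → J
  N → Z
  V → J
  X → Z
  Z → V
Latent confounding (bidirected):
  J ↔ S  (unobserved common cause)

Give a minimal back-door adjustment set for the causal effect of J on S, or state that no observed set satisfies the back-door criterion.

J→S: no observed back-door set.

desc(J)\{J}={S}; candidates ⊆ {F,L,N,V,X,Z}.
J↔S: latent back-door arc(s) into J.
size 0: {}; under {} J still reaches {F,L,N,S,V,X,Z} ∋ S.
size 1: {F}, {L}, {N} …(+3); under {F} J still reaches {L,N,S,V,X,Z} ∋ S.
size 2: {F,L}, {F,N}, {F,V} …(+12); under {F,L} J still reaches {N,S,V,X,Z} ∋ S.
J↔S cannot be blocked by any observed set — no back-door set.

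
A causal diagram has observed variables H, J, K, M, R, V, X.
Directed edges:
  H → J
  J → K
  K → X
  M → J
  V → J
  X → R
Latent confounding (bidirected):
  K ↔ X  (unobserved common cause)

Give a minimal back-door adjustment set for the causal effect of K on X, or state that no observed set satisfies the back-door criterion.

desc(K)\{K}={R,X}; candidates ⊆ {H,J,M,V}.
K↔X: latent back-door arc(s) into K.
size 0: {}; under {} K still reaches {H,J,M,R,V,X} ∋ X.
size 1: {H}, {J}, {M} …(+1); under {H} K still reaches {J,M,R,V,X} ∋ X.
size 2: {H,J}, {H,M}, {H,V} …(+3); under {H,J} K still reaches {R,X} ∋ X.
K↔X cannot be blocked by any observed set — no back-door set.

K→X: no observed back-door set.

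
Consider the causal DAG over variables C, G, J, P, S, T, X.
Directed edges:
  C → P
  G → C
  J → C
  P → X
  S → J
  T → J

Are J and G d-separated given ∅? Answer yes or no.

Bayes-Ball from J | ∅ reaches {C,P,S,T,X}.
G ∉ reach(J|∅) ⇒ J ⊥ G | ∅.

Yes — J ⊥ G | ∅.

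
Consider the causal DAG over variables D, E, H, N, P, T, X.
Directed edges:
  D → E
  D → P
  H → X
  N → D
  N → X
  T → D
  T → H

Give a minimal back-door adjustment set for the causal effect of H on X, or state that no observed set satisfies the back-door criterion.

desc(H)\{H}={X}; candidates ⊆ {D,E,N,P,T}.
∅: H⊥X given ∅ in G with H→· removed — back-door holds.

H→X: minimal back-door set ∅.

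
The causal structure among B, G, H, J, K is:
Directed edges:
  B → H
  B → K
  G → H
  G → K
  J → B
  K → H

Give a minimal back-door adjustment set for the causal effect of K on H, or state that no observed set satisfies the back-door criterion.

K→H: minimal back-door set {B, G}.

desc(K)\{K}={H}; candidates ⊆ {B,G,J}.
size 0: {}; under {} K still reaches {B,G,H,J} ∋ H.
size 1: {B}, {G}, {J}; under {B} K still reaches {G,H} ∋ H.
{B,G}: K⊥H given {B,G} in G with K→· removed — back-door holds.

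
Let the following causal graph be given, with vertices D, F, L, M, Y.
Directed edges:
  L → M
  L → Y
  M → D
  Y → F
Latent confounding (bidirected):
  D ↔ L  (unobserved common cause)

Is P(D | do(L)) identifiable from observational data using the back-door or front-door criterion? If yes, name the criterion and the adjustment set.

P(D|do(L)): frontdoor, adjust for {M}.

desc(L)\{L}={D,F,M,Y}; candidates ⊆ {—}.
L↔D: latent back-door arc(s) into L.
size 0: {}; under {} L still reaches {D} ∋ D.
L↔D cannot be blocked by any observed set — no back-door set.
{M}: (i) intercepts every directed L→D path; (ii) no back-door L→{M}; (iii) {L} blocks every back-door {M}→D. Front-door holds.
P(D|do(L)) = Σ_{M} P(M|L) Σ_{L'} P(D|M,L')P(L').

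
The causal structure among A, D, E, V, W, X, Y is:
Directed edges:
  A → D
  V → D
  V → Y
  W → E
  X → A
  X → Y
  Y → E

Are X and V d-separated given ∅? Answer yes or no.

Bayes-Ball from X | ∅ reaches {A,D,E,Y}.
V ∉ reach(X|∅) ⇒ X ⊥ V | ∅.

Yes — X ⊥ V | ∅.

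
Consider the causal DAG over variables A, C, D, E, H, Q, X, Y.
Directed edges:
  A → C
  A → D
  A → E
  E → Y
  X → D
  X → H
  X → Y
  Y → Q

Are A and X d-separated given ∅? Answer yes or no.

Bayes-Ball from A | ∅ reaches {C,D,E,Q,Y}.
X ∉ reach(A|∅) ⇒ A ⊥ X | ∅.

Yes — A ⊥ X | ∅.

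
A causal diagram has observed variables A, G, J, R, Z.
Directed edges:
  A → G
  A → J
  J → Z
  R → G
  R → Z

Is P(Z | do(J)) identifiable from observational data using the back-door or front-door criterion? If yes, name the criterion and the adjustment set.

P(Z|do(J)): backdoor, adjust for ∅.

desc(J)\{J}={Z}; candidates ⊆ {A,G,R}.
∅: J⊥Z given ∅ in G with J→· removed — back-door holds.
P(Z|do(J)) = P(Z|J) — no adjustment needed.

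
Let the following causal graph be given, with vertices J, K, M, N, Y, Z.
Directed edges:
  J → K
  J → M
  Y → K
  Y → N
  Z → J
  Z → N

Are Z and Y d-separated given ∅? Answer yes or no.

Yes — Z ⊥ Y | ∅.

Bayes-Ball from Z | ∅ reaches {J,K,M,N}.
Y ∉ reach(Z|∅) ⇒ Z ⊥ Y | ∅.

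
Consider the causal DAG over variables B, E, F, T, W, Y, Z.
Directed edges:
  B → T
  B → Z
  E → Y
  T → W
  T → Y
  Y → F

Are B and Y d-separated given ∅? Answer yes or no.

Bayes-Ball from B | ∅ reaches {F,T,W,Y,Z}.
Y ∈ reach(B|∅) ⇒ B ⊥̸ Y | ∅.

No — B and Y are d-connected given ∅.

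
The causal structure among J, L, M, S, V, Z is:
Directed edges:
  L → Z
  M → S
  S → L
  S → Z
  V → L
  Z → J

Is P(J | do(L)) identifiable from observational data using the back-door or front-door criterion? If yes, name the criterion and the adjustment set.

desc(L)\{L}={J,Z}; candidates ⊆ {M,S,V}.
size 0: {}; under {} L still reaches {J,M,S,V,Z} ∋ J.
{S}: L⊥J given {S} in G with L→· removed — back-door holds.
P(J|do(L)) = Σ_{S} P(J|L,S)·P(S).

P(J|do(L)): backdoor, adjust for {S}.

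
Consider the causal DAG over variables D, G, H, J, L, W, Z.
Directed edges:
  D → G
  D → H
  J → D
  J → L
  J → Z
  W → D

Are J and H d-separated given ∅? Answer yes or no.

No — J and H are d-connected given ∅.

Bayes-Ball from J | ∅ reaches {D,G,H,L,Z}.
H ∈ reach(J|∅) ⇒ J ⊥̸ H | ∅.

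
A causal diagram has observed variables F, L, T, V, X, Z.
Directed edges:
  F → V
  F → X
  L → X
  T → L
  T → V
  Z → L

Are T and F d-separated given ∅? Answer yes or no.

Bayes-Ball from T | ∅ reaches {L,V,X}.
F ∉ reach(T|∅) ⇒ T ⊥ F | ∅.

Yes — T ⊥ F | ∅.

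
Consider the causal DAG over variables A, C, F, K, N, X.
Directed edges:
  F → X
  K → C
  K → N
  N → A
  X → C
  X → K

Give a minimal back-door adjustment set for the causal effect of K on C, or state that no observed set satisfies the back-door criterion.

K→C: minimal back-door set {X}.

desc(K)\{K}={A,C,N}; candidates ⊆ {F,X}.
size 0: {}; under {} K still reaches {C,F,X} ∋ C.
{X}: K⊥C given {X} in G with K→· removed — back-door holds.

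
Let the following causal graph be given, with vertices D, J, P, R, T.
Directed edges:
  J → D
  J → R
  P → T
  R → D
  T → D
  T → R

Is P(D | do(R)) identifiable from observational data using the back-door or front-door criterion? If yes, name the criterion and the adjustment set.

desc(R)\{R}={D}; candidates ⊆ {J,P,T}.
size 0: {}; under {} R still reaches {D,J,P,T} ∋ D.
size 1: {J}, {P}, {T}; under {J} R still reaches {D,P,T} ∋ D.
{J,T}: R⊥D given {J,T} in G with R→· removed — back-door holds.
P(D|do(R)) = Σ_{J,T} P(D|R,J,T)·P(J,T).

P(D|do(R)): backdoor, adjust for {J, T}.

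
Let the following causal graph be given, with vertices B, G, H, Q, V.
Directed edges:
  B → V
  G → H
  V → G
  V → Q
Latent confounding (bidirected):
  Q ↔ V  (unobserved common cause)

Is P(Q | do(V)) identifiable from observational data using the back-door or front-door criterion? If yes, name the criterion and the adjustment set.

desc(V)\{V}={G,H,Q}; candidates ⊆ {B}.
V↔Q: latent back-door arc(s) into V.
size 0: {}; under {} V still reaches {B,Q} ∋ Q.
size 1: {B}; under {B} V still reaches {Q} ∋ Q.
V↔Q cannot be blocked by any observed set — no back-door set.
No mediator lies on a directed V→…→Q path.
Neither criterion identifies P(Q|do(V)) in this graph.

P(Q|do(V)): not identifiable (no BD/FD set).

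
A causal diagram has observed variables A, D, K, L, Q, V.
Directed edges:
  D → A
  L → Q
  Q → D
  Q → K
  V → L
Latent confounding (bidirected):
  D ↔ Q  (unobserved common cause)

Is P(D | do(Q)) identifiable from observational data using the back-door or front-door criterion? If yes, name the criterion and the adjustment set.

desc(Q)\{Q}={A,D,K}; candidates ⊆ {L,V}.
Q↔D: latent back-door arc(s) into Q.
size 0: {}; under {} Q still reaches {A,D,L,V} ∋ D.
size 1: {L}, {V}; under {L} Q still reaches {A,D} ∋ D.
size 2: {L,V}; under {L,V} Q still reaches {A,D} ∋ D.
Q↔D cannot be blocked by any observed set — no back-door set.
No mediator lies on a directed Q→…→D path.
Neither criterion identifies P(D|do(Q)) in this graph.

P(D|do(Q)): not identifiable (no BD/FD set).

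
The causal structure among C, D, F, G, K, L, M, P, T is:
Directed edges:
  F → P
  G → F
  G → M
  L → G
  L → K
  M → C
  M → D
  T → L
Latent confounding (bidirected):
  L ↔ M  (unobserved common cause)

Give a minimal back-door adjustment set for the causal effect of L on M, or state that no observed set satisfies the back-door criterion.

L→M: no observed back-door set.

desc(L)\{L}={C,D,F,G,K,M,P}; candidates ⊆ {T}.
L↔M: latent back-door arc(s) into L.
size 0: {}; under {} L still reaches {C,D,M,T} ∋ M.
size 1: {T}; under {T} L still reaches {C,D,M} ∋ M.
L↔M cannot be blocked by any observed set — no back-door set.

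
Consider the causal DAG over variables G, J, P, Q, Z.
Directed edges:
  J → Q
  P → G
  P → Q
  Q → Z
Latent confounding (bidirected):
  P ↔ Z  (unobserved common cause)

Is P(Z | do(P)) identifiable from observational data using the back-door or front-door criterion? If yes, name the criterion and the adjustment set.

P(Z|do(P)): frontdoor, adjust for {Q}.

desc(P)\{P}={G,Q,Z}; candidates ⊆ {J}.
P↔Z: latent back-door arc(s) into P.
size 0: {}; under {} P still reaches {Z} ∋ Z.
size 1: {J}; under {J} P still reaches {Z} ∋ Z.
P↔Z cannot be blocked by any observed set — no back-door set.
{Q}: (i) intercepts every directed P→Z path; (ii) no back-door P→{Q}; (iii) {P} blocks every back-door {Q}→Z. Front-door holds.
P(Z|do(P)) = Σ_{Q} P(Q|P) Σ_{P'} P(Z|Q,P')P(P').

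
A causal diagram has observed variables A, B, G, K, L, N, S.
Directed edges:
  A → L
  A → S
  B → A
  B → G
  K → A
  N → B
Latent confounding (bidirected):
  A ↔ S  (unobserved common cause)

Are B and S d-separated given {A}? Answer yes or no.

No — B and S are d-connected given {A}.

Bayes-Ball from B | {A} reaches {G,K,N,S}.
S ∈ reach(B|{A}) ⇒ B ⊥̸ S | {A}.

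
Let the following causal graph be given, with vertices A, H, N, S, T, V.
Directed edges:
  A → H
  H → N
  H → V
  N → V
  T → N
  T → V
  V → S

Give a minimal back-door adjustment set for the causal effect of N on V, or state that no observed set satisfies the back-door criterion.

N→V: minimal back-door set {H, T}.

desc(N)\{N}={S,V}; candidates ⊆ {A,H,T}.
size 0: {}; under {} N still reaches {A,H,S,T,V} ∋ V.
size 1: {A}, {H}, {T}; under {A} N still reaches {H,S,T,V} ∋ V.
{H,T}: N⊥V given {H,T} in G with N→· removed — back-door holds.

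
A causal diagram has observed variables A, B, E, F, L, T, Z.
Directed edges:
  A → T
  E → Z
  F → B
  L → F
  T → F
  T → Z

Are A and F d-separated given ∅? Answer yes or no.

Bayes-Ball from A | ∅ reaches {B,F,T,Z}.
F ∈ reach(A|∅) ⇒ A ⊥̸ F | ∅.

No — A and F are d-connected given ∅.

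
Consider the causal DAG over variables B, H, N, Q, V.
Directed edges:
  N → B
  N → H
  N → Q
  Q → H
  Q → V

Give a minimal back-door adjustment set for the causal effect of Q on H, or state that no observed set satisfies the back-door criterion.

Q→H: minimal back-door set {N}.

desc(Q)\{Q}={H,V}; candidates ⊆ {B,N}.
size 0: {}; under {} Q still reaches {B,H,N} ∋ H.
{N}: Q⊥H given {N} in G with Q→· removed — back-door holds.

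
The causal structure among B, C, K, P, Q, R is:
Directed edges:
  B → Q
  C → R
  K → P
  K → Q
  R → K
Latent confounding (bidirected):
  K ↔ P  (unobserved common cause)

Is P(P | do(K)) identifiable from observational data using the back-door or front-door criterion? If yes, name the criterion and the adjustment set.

P(P|do(K)): not identifiable (no BD/FD set).

desc(K)\{K}={P,Q}; candidates ⊆ {B,C,R}.
K↔P: latent back-door arc(s) into K.
size 0: {}; under {} K still reaches {C,P,R} ∋ P.
size 1: {B}, {C}, {R}; under {B} K still reaches {C,P,R} ∋ P.
size 2: {B,C}, {B,R}, {C,R}; under {B,C} K still reaches {P,R} ∋ P.
K↔P cannot be blocked by any observed set — no back-door set.
No mediator lies on a directed K→…→P path.
Neither criterion identifies P(P|do(K)) in this graph.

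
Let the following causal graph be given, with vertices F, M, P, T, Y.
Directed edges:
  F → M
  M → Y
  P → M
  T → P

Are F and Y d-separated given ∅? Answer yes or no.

Bayes-Ball from F | ∅ reaches {M,Y}.
Y ∈ reach(F|∅) ⇒ F ⊥̸ Y | ∅.

No — F and Y are d-connected given ∅.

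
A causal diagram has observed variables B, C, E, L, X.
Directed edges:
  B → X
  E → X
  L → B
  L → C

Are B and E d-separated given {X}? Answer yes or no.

No — B and E are d-connected given {X}.

Bayes-Ball from B | {X} reaches {C,E,L}.
E ∈ reach(B|{X}) ⇒ B ⊥̸ E | {X}.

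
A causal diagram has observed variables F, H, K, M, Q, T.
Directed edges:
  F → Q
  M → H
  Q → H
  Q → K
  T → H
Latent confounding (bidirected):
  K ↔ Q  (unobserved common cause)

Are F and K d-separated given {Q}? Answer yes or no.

Bayes-Ball from F | {Q} reaches {K}.
K ∈ reach(F|{Q}) ⇒ F ⊥̸ K | {Q}.

No — F and K are d-connected given {Q}.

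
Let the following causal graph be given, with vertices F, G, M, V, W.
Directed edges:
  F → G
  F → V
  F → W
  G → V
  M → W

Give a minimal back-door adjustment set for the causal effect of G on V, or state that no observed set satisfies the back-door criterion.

desc(G)\{G}={V}; candidates ⊆ {F,M,W}.
size 0: {}; under {} G still reaches {F,V,W} ∋ V.
{F}: G⊥V given {F} in G with G→· removed — back-door holds.

G→V: minimal back-door set {F}.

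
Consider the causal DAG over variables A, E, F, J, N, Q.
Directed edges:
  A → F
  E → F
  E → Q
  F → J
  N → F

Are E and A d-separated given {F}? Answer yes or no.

Bayes-Ball from E | {F} reaches {A,N,Q}.
A ∈ reach(E|{F}) ⇒ E ⊥̸ A | {F}.

No — E and A are d-connected given {F}.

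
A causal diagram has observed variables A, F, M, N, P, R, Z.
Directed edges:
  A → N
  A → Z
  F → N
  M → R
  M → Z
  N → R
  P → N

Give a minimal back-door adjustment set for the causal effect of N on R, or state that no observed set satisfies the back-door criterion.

N→R: minimal back-door set ∅.

desc(N)\{N}={R}; candidates ⊆ {A,F,M,P,Z}.
∅: N⊥R given ∅ in G with N→· removed — back-door holds.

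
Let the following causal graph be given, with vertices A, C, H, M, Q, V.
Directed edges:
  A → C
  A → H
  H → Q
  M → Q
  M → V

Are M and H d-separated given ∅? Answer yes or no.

Yes — M ⊥ H | ∅.

Bayes-Ball from M | ∅ reaches {Q,V}.
H ∉ reach(M|∅) ⇒ M ⊥ H | ∅.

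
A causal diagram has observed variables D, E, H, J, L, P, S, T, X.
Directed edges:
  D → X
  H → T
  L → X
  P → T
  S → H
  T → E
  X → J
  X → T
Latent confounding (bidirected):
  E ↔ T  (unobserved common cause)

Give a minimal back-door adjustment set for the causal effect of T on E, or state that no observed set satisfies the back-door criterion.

T→E: no observed back-door set.

desc(T)\{T}={E}; candidates ⊆ {D,H,J,L,P,S,X}.
T↔E: latent back-door arc(s) into T.
size 0: {}; under {} T still reaches {D,E,H,J,L,P,S,X} ∋ E.
size 1: {D}, {H}, {J} …(+4); under {D} T still reaches {E,H,J,L,P,S,X} ∋ E.
size 2: {D,H}, {D,J}, {D,L} …(+18); under {D,H} T still reaches {E,J,L,P,X} ∋ E.
T↔E cannot be blocked by any observed set — no back-door set.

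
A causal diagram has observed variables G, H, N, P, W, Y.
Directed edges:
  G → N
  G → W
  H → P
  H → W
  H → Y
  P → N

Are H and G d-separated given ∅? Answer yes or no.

Bayes-Ball from H | ∅ reaches {N,P,W,Y}.
G ∉ reach(H|∅) ⇒ H ⊥ G | ∅.

Yes — H ⊥ G | ∅.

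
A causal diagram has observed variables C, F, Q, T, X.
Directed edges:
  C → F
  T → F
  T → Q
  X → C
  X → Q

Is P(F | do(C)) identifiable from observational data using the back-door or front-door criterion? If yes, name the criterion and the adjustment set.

desc(C)\{C}={F}; candidates ⊆ {Q,T,X}.
∅: C⊥F given ∅ in G with C→· removed — back-door holds.
P(F|do(C)) = P(F|C) — no adjustment needed.

P(F|do(C)): backdoor, adjust for ∅.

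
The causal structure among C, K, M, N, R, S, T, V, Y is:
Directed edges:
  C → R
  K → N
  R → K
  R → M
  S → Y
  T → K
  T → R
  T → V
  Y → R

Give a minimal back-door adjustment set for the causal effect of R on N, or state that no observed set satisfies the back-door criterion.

desc(R)\{R}={K,M,N}; candidates ⊆ {C,S,T,V,Y}.
size 0: {}; under {} R still reaches {C,K,N,S,T,V,Y} ∋ N.
{T}: R⊥N given {T} in G with R→· removed — back-door holds.

R→N: minimal back-door set {T}.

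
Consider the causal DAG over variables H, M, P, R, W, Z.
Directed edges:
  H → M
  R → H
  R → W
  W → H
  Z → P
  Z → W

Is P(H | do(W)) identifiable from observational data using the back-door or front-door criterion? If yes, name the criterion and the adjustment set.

desc(W)\{W}={H,M}; candidates ⊆ {P,R,Z}.
size 0: {}; under {} W still reaches {H,M,P,R,Z} ∋ H.
{R}: W⊥H given {R} in G with W→· removed — back-door holds.
P(H|do(W)) = Σ_{R} P(H|W,R)·P(R).

P(H|do(W)): backdoor, adjust for {R}.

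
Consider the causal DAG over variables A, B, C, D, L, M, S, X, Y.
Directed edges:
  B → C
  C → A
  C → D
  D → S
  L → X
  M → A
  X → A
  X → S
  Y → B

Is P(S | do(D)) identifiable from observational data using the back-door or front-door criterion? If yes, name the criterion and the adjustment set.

desc(D)\{D}={S}; candidates ⊆ {A,B,C,L,M,X,Y}.
∅: D⊥S given ∅ in G with D→· removed — back-door holds.
P(S|do(D)) = P(S|D) — no adjustment needed.

P(S|do(D)): backdoor, adjust for ∅.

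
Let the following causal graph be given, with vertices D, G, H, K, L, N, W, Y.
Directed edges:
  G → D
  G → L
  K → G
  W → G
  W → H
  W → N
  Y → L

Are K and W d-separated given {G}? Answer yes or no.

Bayes-Ball from K | {G} reaches {H,N,W}.
W ∈ reach(K|{G}) ⇒ K ⊥̸ W | {G}.

No — K and W are d-connected given {G}.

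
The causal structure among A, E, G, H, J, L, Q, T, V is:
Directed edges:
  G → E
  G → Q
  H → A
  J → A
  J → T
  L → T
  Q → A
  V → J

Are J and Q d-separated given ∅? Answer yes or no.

Bayes-Ball from J | ∅ reaches {A,T,V}.
Q ∉ reach(J|∅) ⇒ J ⊥ Q | ∅.

Yes — J ⊥ Q | ∅.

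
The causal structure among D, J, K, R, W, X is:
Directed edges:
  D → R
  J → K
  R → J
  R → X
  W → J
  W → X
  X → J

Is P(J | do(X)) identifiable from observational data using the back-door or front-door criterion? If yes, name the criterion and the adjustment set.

desc(X)\{X}={J,K}; candidates ⊆ {D,R,W}.
size 0: {}; under {} X still reaches {D,J,K,R,W} ∋ J.
size 1: {D}, {R}, {W}; under {D} X still reaches {J,K,R,W} ∋ J.
{R,W}: X⊥J given {R,W} in G with X→· removed — back-door holds.
P(J|do(X)) = Σ_{R,W} P(J|X,R,W)·P(R,W).

P(J|do(X)): backdoor, adjust for {R, W}.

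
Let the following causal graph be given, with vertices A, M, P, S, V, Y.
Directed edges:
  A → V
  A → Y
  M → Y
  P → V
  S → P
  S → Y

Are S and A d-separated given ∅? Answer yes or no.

Yes — S ⊥ A | ∅.

Bayes-Ball from S | ∅ reaches {P,V,Y}.
A ∉ reach(S|∅) ⇒ S ⊥ A | ∅.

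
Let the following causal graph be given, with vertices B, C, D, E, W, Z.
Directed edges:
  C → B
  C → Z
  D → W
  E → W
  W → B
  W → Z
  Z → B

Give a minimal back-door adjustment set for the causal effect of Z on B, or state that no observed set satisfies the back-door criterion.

Z→B: minimal back-door set {C, W}.

desc(Z)\{Z}={B}; candidates ⊆ {C,D,E,W}.
size 0: {}; under {} Z still reaches {B,C,D,E,W} ∋ B.
size 1: {C}, {D}, {E} …(+1); under {C} Z still reaches {B,D,E,W} ∋ B.
{C,W}: Z⊥B given {C,W} in G with Z→· removed — back-door holds.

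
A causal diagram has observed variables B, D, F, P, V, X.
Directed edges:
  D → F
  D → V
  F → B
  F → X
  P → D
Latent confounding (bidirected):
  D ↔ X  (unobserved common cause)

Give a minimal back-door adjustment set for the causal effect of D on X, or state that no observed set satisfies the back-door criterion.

desc(D)\{D}={B,F,V,X}; candidates ⊆ {P}.
D↔X: latent back-door arc(s) into D.
size 0: {}; under {} D still reaches {P,X} ∋ X.
size 1: {P}; under {P} D still reaches {X} ∋ X.
D↔X cannot be blocked by any observed set — no back-door set.

D→X: no observed back-door set.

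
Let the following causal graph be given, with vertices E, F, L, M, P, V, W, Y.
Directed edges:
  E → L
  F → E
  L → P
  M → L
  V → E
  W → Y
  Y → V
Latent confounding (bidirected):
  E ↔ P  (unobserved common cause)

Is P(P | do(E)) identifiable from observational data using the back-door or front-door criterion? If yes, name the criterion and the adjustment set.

P(P|do(E)): frontdoor, adjust for {L}.

desc(E)\{E}={L,P}; candidates ⊆ {F,M,V,W,Y}.
E↔P: latent back-door arc(s) into E.
size 0: {}; under {} E still reaches {F,P,V,W,Y} ∋ P.
size 1: {F}, {M}, {V} …(+2); under {F} E still reaches {P,V,W,Y} ∋ P.
size 2: {F,M}, {F,V}, {F,W} …(+7); under {F,M} E still reaches {P,V,W,Y} ∋ P.
E↔P cannot be blocked by any observed set — no back-door set.
{L}: (i) intercepts every directed E→P path; (ii) no back-door E→{L}; (iii) {E} blocks every back-door {L}→P. Front-door holds.
P(P|do(E)) = Σ_{L} P(L|E) Σ_{E'} P(P|L,E')P(E').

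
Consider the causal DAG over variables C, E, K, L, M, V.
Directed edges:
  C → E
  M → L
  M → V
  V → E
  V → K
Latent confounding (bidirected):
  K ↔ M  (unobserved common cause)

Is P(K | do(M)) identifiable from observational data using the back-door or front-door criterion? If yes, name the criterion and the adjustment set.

desc(M)\{M}={E,K,L,V}; candidates ⊆ {C}.
M↔K: latent back-door arc(s) into M.
size 0: {}; under {} M still reaches {K} ∋ K.
size 1: {C}; under {C} M still reaches {K} ∋ K.
M↔K cannot be blocked by any observed set — no back-door set.
{V}: (i) intercepts every directed M→K path; (ii) no back-door M→{V}; (iii) {M} blocks every back-door {V}→K. Front-door holds.
P(K|do(M)) = Σ_{V} P(V|M) Σ_{M'} P(K|V,M')P(M').

P(K|do(M)): frontdoor, adjust for {V}.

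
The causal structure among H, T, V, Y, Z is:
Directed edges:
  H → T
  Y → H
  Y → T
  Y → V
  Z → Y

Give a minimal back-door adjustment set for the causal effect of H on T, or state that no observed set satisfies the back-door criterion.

H→T: minimal back-door set {Y}.

desc(H)\{H}={T}; candidates ⊆ {V,Y,Z}.
size 0: {}; under {} H still reaches {T,V,Y,Z} ∋ T.
{Y}: H⊥T given {Y} in G with H→· removed — back-door holds.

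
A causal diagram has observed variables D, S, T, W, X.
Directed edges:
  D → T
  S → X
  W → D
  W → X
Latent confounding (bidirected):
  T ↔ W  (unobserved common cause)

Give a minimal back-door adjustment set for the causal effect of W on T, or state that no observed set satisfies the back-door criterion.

W→T: no observed back-door set.

desc(W)\{W}={D,T,X}; candidates ⊆ {S}.
W↔T: latent back-door arc(s) into W.
size 0: {}; under {} W still reaches {T} ∋ T.
size 1: {S}; under {S} W still reaches {T} ∋ T.
W↔T cannot be blocked by any observed set — no back-door set.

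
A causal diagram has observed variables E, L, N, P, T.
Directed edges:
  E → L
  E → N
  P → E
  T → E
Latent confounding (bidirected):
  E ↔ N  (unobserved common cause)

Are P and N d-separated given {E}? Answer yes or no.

Bayes-Ball from P | {E} reaches {N,T}.
N ∈ reach(P|{E}) ⇒ P ⊥̸ N | {E}.

No — P and N are d-connected given {E}.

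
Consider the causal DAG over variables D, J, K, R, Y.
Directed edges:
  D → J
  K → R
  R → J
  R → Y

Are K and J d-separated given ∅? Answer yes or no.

Bayes-Ball from K | ∅ reaches {J,R,Y}.
J ∈ reach(K|∅) ⇒ K ⊥̸ J | ∅.

No — K and J are d-connected given ∅.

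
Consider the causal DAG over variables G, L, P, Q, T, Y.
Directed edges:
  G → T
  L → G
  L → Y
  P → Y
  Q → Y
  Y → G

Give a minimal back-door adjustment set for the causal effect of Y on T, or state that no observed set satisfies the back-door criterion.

desc(Y)\{Y}={G,T}; candidates ⊆ {L,P,Q}.
size 0: {}; under {} Y still reaches {G,L,P,Q,T} ∋ T.
{L}: Y⊥T given {L} in G with Y→· removed — back-door holds.

Y→T: minimal back-door set {L}.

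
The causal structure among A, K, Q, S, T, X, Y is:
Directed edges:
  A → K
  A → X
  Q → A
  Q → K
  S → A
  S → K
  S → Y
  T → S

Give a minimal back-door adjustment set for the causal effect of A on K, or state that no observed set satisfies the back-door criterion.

A→K: minimal back-door set {Q, S}.

desc(A)\{A}={K,X}; candidates ⊆ {Q,S,T,Y}.
size 0: {}; under {} A still reaches {K,Q,S,T,Y} ∋ K.
size 1: {Q}, {S}, {T} …(+1); under {Q} A still reaches {K,S,T,Y} ∋ K.
{Q,S}: A⊥K given {Q,S} in G with A→· removed — back-door holds.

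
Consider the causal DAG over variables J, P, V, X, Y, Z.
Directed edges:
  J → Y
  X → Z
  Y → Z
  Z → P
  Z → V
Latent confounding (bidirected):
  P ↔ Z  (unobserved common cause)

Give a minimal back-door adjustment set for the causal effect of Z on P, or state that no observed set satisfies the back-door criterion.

desc(Z)\{Z}={P,V}; candidates ⊆ {J,X,Y}.
Z↔P: latent back-door arc(s) into Z.
size 0: {}; under {} Z still reaches {J,P,X,Y} ∋ P.
size 1: {J}, {X}, {Y}; under {J} Z still reaches {P,X,Y} ∋ P.
size 2: {J,X}, {J,Y}, {X,Y}; under {J,X} Z still reaches {P,Y} ∋ P.
Z↔P cannot be blocked by any observed set — no back-door set.

Z→P: no observed back-door set.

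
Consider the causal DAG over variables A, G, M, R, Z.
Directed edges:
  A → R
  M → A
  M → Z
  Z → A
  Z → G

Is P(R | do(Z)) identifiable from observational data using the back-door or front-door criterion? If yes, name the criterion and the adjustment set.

P(R|do(Z)): backdoor, adjust for {M}.

desc(Z)\{Z}={A,G,R}; candidates ⊆ {M}.
size 0: {}; under {} Z still reaches {A,M,R} ∋ R.
{M}: Z⊥R given {M} in G with Z→· removed — back-door holds.
P(R|do(Z)) = Σ_{M} P(R|Z,M)·P(M).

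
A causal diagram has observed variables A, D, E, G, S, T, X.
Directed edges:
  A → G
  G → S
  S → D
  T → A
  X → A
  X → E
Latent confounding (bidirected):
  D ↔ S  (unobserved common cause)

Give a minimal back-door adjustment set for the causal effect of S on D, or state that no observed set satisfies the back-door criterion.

desc(S)\{S}={D}; candidates ⊆ {A,E,G,T,X}.
S↔D: latent back-door arc(s) into S.
size 0: {}; under {} S still reaches {A,D,E,G,T,X} ∋ D.
size 1: {A}, {E}, {G} …(+2); under {A} S still reaches {D,G} ∋ D.
size 2: {A,E}, {A,G}, {A,T} …(+7); under {A,E} S still reaches {D,G} ∋ D.
S↔D cannot be blocked by any observed set — no back-door set.

S→D: no observed back-door set.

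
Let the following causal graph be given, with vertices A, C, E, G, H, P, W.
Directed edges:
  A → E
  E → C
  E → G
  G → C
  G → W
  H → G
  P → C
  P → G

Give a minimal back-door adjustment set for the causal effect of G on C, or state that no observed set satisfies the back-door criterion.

G→C: minimal back-door set {E, P}.

desc(G)\{G}={C,W}; candidates ⊆ {A,E,H,P}.
size 0: {}; under {} G still reaches {A,C,E,H,P} ∋ C.
size 1: {A}, {E}, {H} …(+1); under {A} G still reaches {C,E,H,P} ∋ C.
{E,P}: G⊥C given {E,P} in G with G→· removed — back-door holds.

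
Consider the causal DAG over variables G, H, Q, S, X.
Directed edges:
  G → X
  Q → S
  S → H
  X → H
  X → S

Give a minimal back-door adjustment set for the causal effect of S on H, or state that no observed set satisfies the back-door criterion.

desc(S)\{S}={H}; candidates ⊆ {G,Q,X}.
size 0: {}; under {} S still reaches {G,H,Q,X} ∋ H.
{X}: S⊥H given {X} in G with S→· removed — back-door holds.

S→H: minimal back-door set {X}.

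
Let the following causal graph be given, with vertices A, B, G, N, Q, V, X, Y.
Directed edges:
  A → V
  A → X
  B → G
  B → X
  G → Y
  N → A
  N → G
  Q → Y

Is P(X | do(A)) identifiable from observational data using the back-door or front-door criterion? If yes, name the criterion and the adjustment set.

P(X|do(A)): backdoor, adjust for ∅.

desc(A)\{A}={V,X}; candidates ⊆ {B,G,N,Q,Y}.
∅: A⊥X given ∅ in G with A→· removed — back-door holds.
P(X|do(A)) = P(X|A) — no adjustment needed.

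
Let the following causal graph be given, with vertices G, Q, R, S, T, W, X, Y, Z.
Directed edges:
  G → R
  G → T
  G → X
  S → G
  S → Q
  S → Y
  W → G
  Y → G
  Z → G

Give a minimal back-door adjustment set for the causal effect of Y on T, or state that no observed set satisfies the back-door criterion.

desc(Y)\{Y}={G,R,T,X}; candidates ⊆ {Q,S,W,Z}.
size 0: {}; under {} Y still reaches {G,Q,R,S,T,X} ∋ T.
{S}: Y⊥T given {S} in G with Y→· removed — back-door holds.

Y→T: minimal back-door set {S}.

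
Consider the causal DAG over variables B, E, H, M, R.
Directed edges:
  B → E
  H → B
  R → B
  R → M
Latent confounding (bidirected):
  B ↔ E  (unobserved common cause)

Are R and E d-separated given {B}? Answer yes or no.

Bayes-Ball from R | {B} reaches {E,H,M}.
E ∈ reach(R|{B}) ⇒ R ⊥̸ E | {B}.

No — R and E are d-connected given {B}.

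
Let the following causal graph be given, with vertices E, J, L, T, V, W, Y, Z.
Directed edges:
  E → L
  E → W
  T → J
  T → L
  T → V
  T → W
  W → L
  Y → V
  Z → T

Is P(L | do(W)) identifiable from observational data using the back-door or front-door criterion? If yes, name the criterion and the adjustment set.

P(L|do(W)): backdoor, adjust for {E, T}.

desc(W)\{W}={L}; candidates ⊆ {E,J,T,V,Y,Z}.
size 0: {}; under {} W still reaches {E,J,L,T,V,Z} ∋ L.
size 1: {E}, {J}, {T} …(+3); under {E} W still reaches {J,L,T,V,Z} ∋ L.
{E,T}: W⊥L given {E,T} in G with W→· removed — back-door holds.
P(L|do(W)) = Σ_{E,T} P(L|W,E,T)·P(E,T).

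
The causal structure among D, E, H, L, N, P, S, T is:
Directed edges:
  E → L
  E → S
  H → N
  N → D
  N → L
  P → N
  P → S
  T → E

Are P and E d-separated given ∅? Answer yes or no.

Yes — P ⊥ E | ∅.

Bayes-Ball from P | ∅ reaches {D,L,N,S}.
E ∉ reach(P|∅) ⇒ P ⊥ E | ∅.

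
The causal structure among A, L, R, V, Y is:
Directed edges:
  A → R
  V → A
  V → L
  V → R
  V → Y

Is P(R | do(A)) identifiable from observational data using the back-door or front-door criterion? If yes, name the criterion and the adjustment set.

desc(A)\{A}={R}; candidates ⊆ {L,V,Y}.
size 0: {}; under {} A still reaches {L,R,V,Y} ∋ R.
{V}: A⊥R given {V} in G with A→· removed — back-door holds.
P(R|do(A)) = Σ_{V} P(R|A,V)·P(V).

P(R|do(A)): backdoor, adjust for {V}.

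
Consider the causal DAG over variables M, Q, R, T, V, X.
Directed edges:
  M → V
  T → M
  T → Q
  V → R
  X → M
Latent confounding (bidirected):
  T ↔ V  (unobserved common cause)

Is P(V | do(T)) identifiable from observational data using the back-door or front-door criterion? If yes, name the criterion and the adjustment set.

desc(T)\{T}={M,Q,R,V}; candidates ⊆ {X}.
T↔V: latent back-door arc(s) into T.
size 0: {}; under {} T still reaches {R,V} ∋ V.
size 1: {X}; under {X} T still reaches {R,V} ∋ V.
T↔V cannot be blocked by any observed set — no back-door set.
{M}: (i) intercepts every directed T→V path; (ii) no back-door T→{M}; (iii) {T} blocks every back-door {M}→V. Front-door holds.
P(V|do(T)) = Σ_{M} P(M|T) Σ_{T'} P(V|M,T')P(T').

P(V|do(T)): frontdoor, adjust for {M}.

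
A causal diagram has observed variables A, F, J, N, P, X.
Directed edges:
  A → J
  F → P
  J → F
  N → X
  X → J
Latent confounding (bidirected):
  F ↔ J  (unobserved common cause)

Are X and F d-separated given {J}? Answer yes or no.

Bayes-Ball from X | {J} reaches {A,F,N,P}.
F ∈ reach(X|{J}) ⇒ X ⊥̸ F | {J}.

No — X and F are d-connected given {J}.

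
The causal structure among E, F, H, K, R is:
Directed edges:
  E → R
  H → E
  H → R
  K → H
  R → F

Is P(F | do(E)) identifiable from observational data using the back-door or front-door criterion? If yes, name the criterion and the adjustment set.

desc(E)\{E}={F,R}; candidates ⊆ {H,K}.
size 0: {}; under {} E still reaches {F,H,K,R} ∋ F.
{H}: E⊥F given {H} in G with E→· removed — back-door holds.
P(F|do(E)) = Σ_{H} P(F|E,H)·P(H).

P(F|do(E)): backdoor, adjust for {H}.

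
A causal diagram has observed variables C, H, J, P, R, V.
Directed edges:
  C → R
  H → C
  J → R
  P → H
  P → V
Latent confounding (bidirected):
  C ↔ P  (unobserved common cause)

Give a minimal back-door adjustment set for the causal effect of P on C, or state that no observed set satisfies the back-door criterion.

desc(P)\{P}={C,H,R,V}; candidates ⊆ {J}.
P↔C: latent back-door arc(s) into P.
size 0: {}; under {} P still reaches {C,R} ∋ C.
size 1: {J}; under {J} P still reaches {C,R} ∋ C.
P↔C cannot be blocked by any observed set — no back-door set.

P→C: no observed back-door set.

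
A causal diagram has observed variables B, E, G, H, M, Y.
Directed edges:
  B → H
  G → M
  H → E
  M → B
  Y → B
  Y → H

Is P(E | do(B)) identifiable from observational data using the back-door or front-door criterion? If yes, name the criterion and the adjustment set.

desc(B)\{B}={E,H}; candidates ⊆ {G,M,Y}.
size 0: {}; under {} B still reaches {E,G,H,M,Y} ∋ E.
{Y}: B⊥E given {Y} in G with B→· removed — back-door holds.
P(E|do(B)) = Σ_{Y} P(E|B,Y)·P(Y).

P(E|do(B)): backdoor, adjust for {Y}.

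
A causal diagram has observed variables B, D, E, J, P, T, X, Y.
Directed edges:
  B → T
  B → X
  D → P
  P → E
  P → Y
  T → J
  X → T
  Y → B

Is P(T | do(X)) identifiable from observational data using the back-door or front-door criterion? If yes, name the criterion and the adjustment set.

P(T|do(X)): backdoor, adjust for {B}.

desc(X)\{X}={J,T}; candidates ⊆ {B,D,E,P,Y}.
size 0: {}; under {} X still reaches {B,D,E,J,P,T,Y} ∋ T.
{B}: X⊥T given {B} in G with X→· removed — back-door holds.
P(T|do(X)) = Σ_{B} P(T|X,B)·P(B).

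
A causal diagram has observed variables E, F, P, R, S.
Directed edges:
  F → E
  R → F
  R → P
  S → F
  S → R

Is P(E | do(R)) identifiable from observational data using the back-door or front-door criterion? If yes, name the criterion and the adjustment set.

P(E|do(R)): backdoor, adjust for {S}.

desc(R)\{R}={E,F,P}; candidates ⊆ {S}.
size 0: {}; under {} R still reaches {E,F,S} ∋ E.
{S}: R⊥E given {S} in G with R→· removed — back-door holds.
P(E|do(R)) = Σ_{S} P(E|R,S)·P(S).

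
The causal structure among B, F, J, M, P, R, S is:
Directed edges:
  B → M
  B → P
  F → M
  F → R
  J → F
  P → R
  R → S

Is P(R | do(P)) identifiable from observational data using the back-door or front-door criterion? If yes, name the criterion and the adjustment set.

P(R|do(P)): backdoor, adjust for ∅.

desc(P)\{P}={R,S}; candidates ⊆ {B,F,J,M}.
∅: P⊥R given ∅ in G with P→· removed — back-door holds.
P(R|do(P)) = P(R|P) — no adjustment needed.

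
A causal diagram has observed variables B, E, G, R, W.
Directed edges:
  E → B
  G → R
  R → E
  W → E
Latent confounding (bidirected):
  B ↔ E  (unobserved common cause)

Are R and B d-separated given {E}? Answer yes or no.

Bayes-Ball from R | {E} reaches {B,G,W}.
B ∈ reach(R|{E}) ⇒ R ⊥̸ B | {E}.

No — R and B are d-connected given {E}.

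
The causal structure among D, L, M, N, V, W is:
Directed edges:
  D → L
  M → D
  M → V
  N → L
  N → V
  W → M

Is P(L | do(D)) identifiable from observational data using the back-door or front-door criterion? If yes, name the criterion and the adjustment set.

desc(D)\{D}={L}; candidates ⊆ {M,N,V,W}.
∅: D⊥L given ∅ in G with D→· removed — back-door holds.
P(L|do(D)) = P(L|D) — no adjustment needed.

P(L|do(D)): backdoor, adjust for ∅.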